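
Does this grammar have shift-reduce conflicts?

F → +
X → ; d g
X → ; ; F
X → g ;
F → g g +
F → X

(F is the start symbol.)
A shift-reduce conflict occurs when an LR(0) state has both:
  - a complete (reduce) item [A → α .] (dot at the end), and
  - a shift item [B → β . c γ] (dot before a terminal).

Augment with F' → F and build the canonical LR(0) collection (I0 = CLOSURE({[F' → . F]}), then GOTO on every symbol after a dot until no new states appear). It has 13 states:
  I0: { [F → . +], [F → . X], [F → . g g +], [F' → . F], [X → . ; ; F], [X → . ; d g], [X → . g ;] }  — shift
  I1: { [F → + .] }  — reduce
  I2: { [X → ; . ; F], [X → ; . d g] }  — shift
  I3: { [F' → F .] }  — accept
  I4: { [F → X .] }  — reduce
  I5: { [F → g . g +], [X → g . ;] }  — shift
  I6: { [X → g ; .] }  — reduce
  I7: { [F → g g . +] }  — shift
  I8: { [F → g g + .] }  — reduce
  I9: { [F → . +], [F → . X], [F → . g g +], [X → . ; ; F], [X → . ; d g], [X → . g ;], [X → ; ; . F] }  — shift
  I10: { [X → ; d . g] }  — shift
  I11: { [X → ; d g .] }  — reduce
  I12: { [X → ; ; F .] }  — reduce

No state contains both a complete item and a shift item.

Answer: No shift-reduce conflicts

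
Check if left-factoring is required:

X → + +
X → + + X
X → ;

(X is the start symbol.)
Yes, X has productions with common prefix '+ +'

Left-factoring is needed when two productions for the same non-terminal
share a common prefix on the right-hand side.

Productions for X:
  X → + +
  X → + + X
  X → ;

Found common prefix '+ +' in productions for X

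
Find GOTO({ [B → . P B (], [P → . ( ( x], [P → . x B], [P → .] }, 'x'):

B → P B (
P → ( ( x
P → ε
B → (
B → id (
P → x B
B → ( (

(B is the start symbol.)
{ [B → . ( (], [B → . (], [B → . P B (], [B → . id (], [P → . ( ( x], [P → . x B], [P → .], [P → x . B] }

GOTO(I, 'x') = CLOSURE({ [A → αX.β] : [A → α.Xβ] ∈ I, X = 'x' })

Items with dot before 'x', with the dot advanced:
  [P → . x B] → [P → x . B]
Closure of the advanced items:
  [P → x . B] has the dot before B: add [B → . P B (], [B → . (], [B → . id (], [B → . ( (]
  [B → . P B (] has the dot before P: add [P → . ( ( x], [P → .], [P → . x B]

GOTO = { [B → . ( (], [B → . (], [B → . P B (], [B → . id (], [P → . ( ( x], [P → . x B], [P → .], [P → x . B] }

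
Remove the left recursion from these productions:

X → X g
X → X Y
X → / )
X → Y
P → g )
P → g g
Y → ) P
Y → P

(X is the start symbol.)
X → / ) X'
X → Y X'
X' → g X'
X' → Y X'
X' → ε
P → g )
P → g g
Y → ) P
Y → P

X is directly left-recursive. The standard transformation for
  A → A α₁ | ... | A α_m | β₁ | ... | β_n
is
  A  → β₁ A' | ... | β_n A'
  A' → α₁ A' | ... | α_m A' | ε

X → / ) becomes X → / ) X'
X → Y becomes X → Y X'
X → X g becomes X' → g X'
X → X Y becomes X' → Y X'
Add X' → ε

Productions for other non-terminals are unchanged:
  P → g )
  P → g g
  Y → ) P
  Y → P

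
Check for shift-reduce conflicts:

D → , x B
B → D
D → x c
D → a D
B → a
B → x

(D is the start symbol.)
Augment with D' → D and build the canonical LR(0) collection (I0 = CLOSURE({[D' → . D]}), then GOTO on every symbol after a dot until no new states appear). It has 12 states:
  I0: { [D → . , x B], [D → . a D], [D → . x c], [D' → . D] }  — shift
  I1: { [D → , . x B] }  — shift
  I2: { [D' → D .] }  — accept
  I3: { [D → . , x B], [D → . a D], [D → . x c], [D → a . D] }  — shift
  I4: { [D → x . c] }  — shift
  I5: { [D → x c .] }  — reduce
  I6: { [D → a D .] }  — reduce
  I7: { [B → . D], [B → . a], [B → . x], [D → , x . B], [D → . , x B], [D → . a D], [D → . x c] }  — shift
  I8: { [D → , x B .] }  — reduce
  I9: { [B → D .] }  — reduce
  I10: { [B → a .], [D → . , x B], [D → . a D], [D → . x c], [D → a . D] }  — shift, reduce
  I11: { [B → x .], [D → x . c] }  — shift, reduce

I10 contains reduce item [B → a .] and shift items [D → . , x B], [D → . a D], [D → . x c] — shift-reduce conflict.
I11 contains reduce item [B → x .] and shift item [D → x . c] — shift-reduce conflict.

Answer: Yes — I10: [B → a .] vs [D → . , x B]; I11: [B → x .] vs [D → x . c]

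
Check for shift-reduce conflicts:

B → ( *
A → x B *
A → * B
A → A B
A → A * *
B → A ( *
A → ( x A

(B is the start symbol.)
Augment with B' → B and build the canonical LR(0) collection (I0 = CLOSURE({[B' → . B]}), then GOTO on every symbol after a dot until no new states appear). It has 18 states:
  I0: { [A → . ( x A], [A → . * B], [A → . A * *], [A → . A B], [A → . x B *], [B → . ( *], [B → . A ( *], [B' → . B] }  — shift
  I1: { [A → ( . x A], [B → ( . *] }  — shift
  I2: { [A → * . B], [A → . ( x A], [A → . * B], [A → . A * *], [A → . A B], [A → . x B *], [B → . ( *], [B → . A ( *] }  — shift
  I3: { [A → . ( x A], [A → . * B], [A → . A * *], [A → . A B], [A → . x B *], [A → A . * *], [A → A . B], [B → . ( *], [B → . A ( *], [B → A . ( *] }  — shift
  I4: { [B' → B .] }  — accept
  I5: { [A → . ( x A], [A → . * B], [A → . A * *], [A → . A B], [A → . x B *], [A → x . B *], [B → . ( *], [B → . A ( *] }  — shift
  I6: { [A → x B . *] }  — shift
  I7: { [A → x B * .] }  — reduce
  I8: { [A → ( . x A], [B → ( . *], [B → A ( . *] }  — shift
  I9: { [A → * . B], [A → . ( x A], [A → . * B], [A → . A * *], [A → . A B], [A → . x B *], [A → A * . *], [B → . ( *], [B → . A ( *] }  — shift
  I10: { [A → A B .] }  — reduce
  I11: { [A → * . B], [A → . ( x A], [A → . * B], [A → . A * *], [A → . A B], [A → . x B *], [A → A * * .], [B → . ( *], [B → . A ( *] }  — shift, reduce
  I12: { [A → * B .] }  — reduce
  I13: { [B → ( * .], [B → A ( * .] }  — 2 reduces
  I14: { [A → ( x . A], [A → . ( x A], [A → . * B], [A → . A * *], [A → . A B], [A → . x B *] }  — shift
  I15: { [A → ( . x A] }  — shift
  I16: { [A → ( x A .], [A → . ( x A], [A → . * B], [A → . A * *], [A → . A B], [A → . x B *], [A → A . * *], [A → A . B], [B → . ( *], [B → . A ( *] }  — shift, reduce
  I17: { [B → ( * .] }  — reduce

I11 contains reduce item [A → A * * .] and shift items [A → . ( x A], [A → . * B], [A → . x B *], [B → . ( *] — shift-reduce conflict.
I16 contains reduce item [A → ( x A .] and shift items [A → . ( x A], [A → . * B], [A → A . * *], [A → . x B *], [B → . ( *] — shift-reduce conflict.

Answer: Yes — I11: [A → A * * .] vs [A → . ( x A]; I16: [A → ( x A .] vs [A → . ( x A]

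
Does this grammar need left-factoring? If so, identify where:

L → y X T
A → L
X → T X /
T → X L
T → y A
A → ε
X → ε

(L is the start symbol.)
Left-factoring is needed when two productions for the same non-terminal
share a common prefix on the right-hand side.

Productions for A:
  A → L
  A → ε
Productions for X:
  X → T X /
  X → ε
Productions for T:
  T → X L
  T → y A

No common prefixes found.

Answer: No, left-factoring is not needed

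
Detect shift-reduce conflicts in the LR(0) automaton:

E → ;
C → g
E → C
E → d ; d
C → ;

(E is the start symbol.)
A shift-reduce conflict occurs when an LR(0) state has both:
  - a complete (reduce) item [A → α .] (dot at the end), and
  - a shift item [B → β . c γ] (dot before a terminal).

Augment with E' → E and build the canonical LR(0) collection (I0 = CLOSURE({[E' → . E]}), then GOTO on every symbol after a dot until no new states appear). It has 8 states:
  I0: { [C → . ;], [C → . g], [E → . ;], [E → . C], [E → . d ; d], [E' → . E] }  — shift
  I1: { [C → ; .], [E → ; .] }  — 2 reduces
  I2: { [E → C .] }  — reduce
  I3: { [E' → E .] }  — accept
  I4: { [E → d . ; d] }  — shift
  I5: { [C → g .] }  — reduce
  I6: { [E → d ; . d] }  — shift
  I7: { [E → d ; d .] }  — reduce

No state contains both a complete item and a shift item.

Answer: No shift-reduce conflicts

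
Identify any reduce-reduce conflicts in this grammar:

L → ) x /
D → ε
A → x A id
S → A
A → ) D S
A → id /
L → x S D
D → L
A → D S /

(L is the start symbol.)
No reduce-reduce conflicts

A reduce-reduce conflict occurs when an LR(0) state has two complete items [A → α .] and [B → β .] — both call for a reduction, and with no lookahead the parser cannot choose between them.

Augment with L' → L and build the canonical LR(0) collection (I0 = CLOSURE({[L' → . L]}), then GOTO on every symbol after a dot until no new states appear). It has 22 states:
  I0: { [L → . ) x /], [L → . x S D], [L' → . L] }  — shift
  I1: { [L → ) . x /] }  — shift
  I2: { [L' → L .] }  — accept
  I3: { [A → . ) D S], [A → . D S /], [A → . id /], [A → . x A id], [D → . L], [D → .], [L → . ) x /], [L → . x S D], [L → x . S D], [S → . A] }  — shift, reduce
  I4: { [A → ) . D S], [D → . L], [D → .], [L → ) . x /], [L → . ) x /], [L → . x S D] }  — shift, reduce
  I5: { [S → A .] }  — reduce
  I6: { [A → . ) D S], [A → . D S /], [A → . id /], [A → . x A id], [A → D . S /], [D → . L], [D → .], [L → . ) x /], [L → . x S D], [S → . A] }  — shift, reduce
  I7: { [D → L .] }  — reduce
  I8: { [D → . L], [D → .], [L → . ) x /], [L → . x S D], [L → x S . D] }  — shift, reduce
  I9: { [A → id . /] }  — shift
  I10: { [A → . ) D S], [A → . D S /], [A → . id /], [A → . x A id], [A → x . A id], [D → . L], [D → .], [L → . ) x /], [L → . x S D], [L → x . S D], [S → . A] }  — shift, reduce
  I11: { [A → x A . id], [S → A .] }  — shift, reduce
  I12: { [A → x A id .] }  — reduce
  I13: { [A → id / .] }  — reduce
  I14: { [L → x S D .] }  — reduce
  I15: { [A → D S . /] }  — shift
  I16: { [A → D S / .] }  — reduce
  I17: { [A → ) D . S], [A → . ) D S], [A → . D S /], [A → . id /], [A → . x A id], [D → . L], [D → .], [L → . ) x /], [L → . x S D], [S → . A] }  — shift, reduce
  I18: { [A → . ) D S], [A → . D S /], [A → . id /], [A → . x A id], [D → . L], [D → .], [L → ) x . /], [L → . ) x /], [L → . x S D], [L → x . S D], [S → . A] }  — shift, reduce
  I19: { [L → ) x / .] }  — reduce
  I20: { [A → ) D S .] }  — reduce
  I21: { [L → ) x . /] }  — shift

No state contains more than one complete item.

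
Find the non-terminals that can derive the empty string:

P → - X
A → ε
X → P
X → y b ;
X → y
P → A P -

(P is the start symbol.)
A non-terminal is nullable if it can derive ε (the empty string): either it has an ε-production, or it has a production whose right-hand side consists entirely of nullable non-terminals.

ε-productions: A → ε
So A is immediately nullable.
No further non-terminal can be added: every production for the remaining non-terminals contains a terminal or a non-nullable non-terminal.
Nullable = { 'A' }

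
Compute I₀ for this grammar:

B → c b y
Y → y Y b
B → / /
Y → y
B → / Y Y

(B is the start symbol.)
First, augment the grammar with B' → B
I₀ = CLOSURE({ [B' → . B] }):
  [B' → . B] has the dot before B: add [B → . c b y], [B → . / /], [B → . / Y Y]
No further items can be added.

I₀ = { [B → . / /], [B → . / Y Y], [B → . c b y], [B' → . B] }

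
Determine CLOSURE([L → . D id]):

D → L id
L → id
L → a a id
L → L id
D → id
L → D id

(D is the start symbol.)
{ [D → . L id], [D → . id], [L → . D id], [L → . L id], [L → . a a id], [L → . id] }

Start with: [L → . D id]
  [L → . D id] has the dot before D: add [D → . L id], [D → . id]
  [D → . L id] has the dot before L: add [L → . id], [L → . a a id], [L → . L id]
No further items can be added.

CLOSURE = { [D → . L id], [D → . id], [L → . D id], [L → . L id], [L → . a a id], [L → . id] }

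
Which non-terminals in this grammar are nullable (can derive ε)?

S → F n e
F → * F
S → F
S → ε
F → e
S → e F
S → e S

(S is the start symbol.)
ε-productions: S → ε
So S is immediately nullable.
No further non-terminal can be added: every production for the remaining non-terminals contains a terminal or a non-nullable non-terminal.
Nullable = { 'S' }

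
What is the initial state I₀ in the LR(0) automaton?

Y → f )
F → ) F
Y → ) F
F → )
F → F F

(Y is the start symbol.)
{ [Y → . ) F], [Y → . f )], [Y' → . Y] }

First, augment the grammar with Y' → Y
I₀ = CLOSURE({ [Y' → . Y] }):
  [Y' → . Y] has the dot before Y: add [Y → . f )], [Y → . ) F]
No further items can be added.

I₀ = { [Y → . ) F], [Y → . f )], [Y' → . Y] }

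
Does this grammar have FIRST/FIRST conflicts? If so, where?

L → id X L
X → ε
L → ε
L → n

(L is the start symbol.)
Productions for L:
  L → id X L: FIRST = { 'id' }
  L → ε: FIRST = { ε }
  L → n: FIRST = { 'n' }
X has only one production, so no FIRST/FIRST conflict is possible there.

All alternatives of each non-terminal have pairwise disjoint FIRST sets.

Answer: No FIRST/FIRST conflicts.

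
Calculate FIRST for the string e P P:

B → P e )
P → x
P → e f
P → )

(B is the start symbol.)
{ 'e' }

To compute FIRST(e P P), process the symbols left to right:
Symbol e is a terminal. Add 'e' and stop.
FIRST(e P P) = { 'e' }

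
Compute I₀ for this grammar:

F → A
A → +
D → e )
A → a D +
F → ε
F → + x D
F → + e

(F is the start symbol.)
First, augment the grammar with F' → F
I₀ = CLOSURE({ [F' → . F] }):
  [F' → . F] has the dot before F: add [F → . A], [F → .], [F → . + x D], [F → . + e]
  [F → . A] has the dot before A: add [A → . +], [A → . a D +]
No further items can be added.

I₀ = { [A → . +], [A → . a D +], [F → . + e], [F → . + x D], [F → . A], [F → .], [F' → . F] }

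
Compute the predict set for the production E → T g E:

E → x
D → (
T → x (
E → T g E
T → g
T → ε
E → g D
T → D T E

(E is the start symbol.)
PREDICT(E → T g E) = (FIRST(RHS) \ {ε}) ∪ (FOLLOW(E) if ε ∈ FIRST(RHS), i.e. RHS ⇒* ε)
FIRST(T) = { '(', 'g', 'x', ε }
FIRST(T g E) = { '(', 'g', 'x' }
ε ∉ FIRST(T g E), so FOLLOW(E) is not added.
PREDICT(E → T g E) = { '(', 'g', 'x' }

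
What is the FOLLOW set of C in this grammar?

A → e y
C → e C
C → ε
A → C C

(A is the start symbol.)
{ $, 'e' }

To compute FOLLOW(C), find every occurrence of C on a right-hand side N → α C β: add FIRST(β) \ {ε}, and if β is empty or nullable also add FOLLOW(N). Iterate to a fixed point.

In C → e C: C is at the end; this adds FOLLOW(C) to itself — nothing new
In A → C C: C is followed by C, add FIRST(C) \ {ε} = { 'e' }
  C is nullable, so also add FOLLOW(A)
In A → C C: C is at the end, add FOLLOW(A)

The FOLLOW sets referred to above (computed the same way, to a fixed point):
  FOLLOW(A) = { $ }

Taking the union: FOLLOW(C) = { $, 'e' }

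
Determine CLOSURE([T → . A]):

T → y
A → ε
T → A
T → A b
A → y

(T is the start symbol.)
{ [A → . y], [A → .], [T → . A] }

Start with: [T → . A]
  [T → . A] has the dot before A: add [A → .], [A → . y]
No further items can be added.

CLOSURE = { [A → . y], [A → .], [T → . A] }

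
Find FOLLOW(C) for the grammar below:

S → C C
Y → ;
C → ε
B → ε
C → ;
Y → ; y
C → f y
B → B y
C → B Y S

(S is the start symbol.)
To compute FOLLOW(C), find every occurrence of C on a right-hand side N → α C β: add FIRST(β) \ {ε}, and if β is empty or nullable also add FOLLOW(N). Iterate to a fixed point.

In S → C C: C is followed by C, add FIRST(C) \ {ε} = { ';', 'f', 'y' }
  C is nullable, so also add FOLLOW(S)
In S → C C: C is at the end, add FOLLOW(S)

The FOLLOW sets referred to above (computed the same way, to a fixed point):
  FOLLOW(S) = { $, ';', 'f', 'y' }

Taking the union: FOLLOW(C) = { $, ';', 'f', 'y' }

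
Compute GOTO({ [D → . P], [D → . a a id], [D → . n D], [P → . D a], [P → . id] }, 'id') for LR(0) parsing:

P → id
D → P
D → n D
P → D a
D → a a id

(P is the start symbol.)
{ [P → id .] }

GOTO(I, 'id') = CLOSURE({ [A → αX.β] : [A → α.Xβ] ∈ I, X = 'id' })

Items with dot before 'id', with the dot advanced:
  [P → . id] → [P → id .]
Closure adds nothing (no advanced item has the dot before a non-terminal).

GOTO = { [P → id .] }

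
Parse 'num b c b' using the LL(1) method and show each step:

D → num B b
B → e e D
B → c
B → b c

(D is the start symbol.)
LL(1) parsing maintains a stack (initially the start symbol over $) and the input. At each step: if the stack top is a terminal, match it against the current input token; if it is a non-terminal N, replace it with the RHS of M[N, lookahead] (the unique production whose predict set contains the lookahead).

Stack is shown with the top on the left.

Stack      Input        Action
------------------------------
D $        num b c b $  output D → num B b
num B b $  num b c b $  match 'num'
B b $      b c b $      output B → b c
b c b $    b c b $      match 'b'
c b $      c b $        match 'c'
b $        b $          match 'b'
$          $            accept

The string is accepted.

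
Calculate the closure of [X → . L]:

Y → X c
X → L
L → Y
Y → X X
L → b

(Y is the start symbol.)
{ [L → . Y], [L → . b], [X → . L], [Y → . X X], [Y → . X c] }

To compute CLOSURE, for each item [A → α.Bβ] where B is a non-terminal, add [B → .γ] for all productions B → γ; repeat for the newly added items until nothing changes.

Start with: [X → . L]
  [X → . L] has the dot before L: add [L → . Y], [L → . b]
  [L → . Y] has the dot before Y: add [Y → . X c], [Y → . X X]
  [Y → . X c] has the dot before X: all X-items already present
No further items can be added.

CLOSURE = { [L → . Y], [L → . b], [X → . L], [Y → . X X], [Y → . X c] }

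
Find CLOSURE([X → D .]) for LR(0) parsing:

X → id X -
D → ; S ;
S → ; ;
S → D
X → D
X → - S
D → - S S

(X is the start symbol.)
To compute CLOSURE, for each item [A → α.Bβ] where B is a non-terminal, add [B → .γ] for all productions B → γ; repeat for the newly added items until nothing changes.

Start with: [X → D .]
The dot is at the end, so nothing is added.

CLOSURE = { [X → D .] }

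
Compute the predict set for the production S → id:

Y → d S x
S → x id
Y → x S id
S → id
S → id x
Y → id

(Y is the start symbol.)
{ 'id' }

PREDICT(S → id) = (FIRST(RHS) \ {ε}) ∪ (FOLLOW(S) if ε ∈ FIRST(RHS), i.e. RHS ⇒* ε)
FIRST(id) = { 'id' }
ε ∉ FIRST(id), so FOLLOW(S) is not added.
PREDICT(S → id) = { 'id' }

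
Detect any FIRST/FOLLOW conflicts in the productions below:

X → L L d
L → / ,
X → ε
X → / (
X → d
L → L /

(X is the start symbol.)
No FIRST/FOLLOW conflicts.

A FIRST/FOLLOW conflict occurs when a non-terminal N has a nullable alternative N → β (β ⇒* ε) and another alternative N → α with FIRST(α) ∩ FOLLOW(N) ≠ ∅: on such a lookahead the parser cannot decide between expanding α and letting N vanish via β.

Nullable non-terminals: X.
FIRST sets used below: FIRST(L) = { '/' }

X: nullable alternative(s) X → ε; FOLLOW(X) = { $ }
  X → L L d: FIRST \ {ε} = { '/' } — disjoint from FOLLOW(X)
  X → ε: FIRST \ {ε} = { } — this is the only nullable alternative, skip
  X → / (: FIRST \ {ε} = { '/' } — disjoint from FOLLOW(X)
  X → d: FIRST \ {ε} = { 'd' } — disjoint from FOLLOW(X)

L has no nullable alternative, so no FIRST/FOLLOW check is needed there.

No FIRST/FOLLOW conflicts found.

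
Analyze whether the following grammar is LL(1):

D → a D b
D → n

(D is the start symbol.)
Yes, the grammar is LL(1).

A grammar is LL(1) if for each non-terminal N with multiple productions, the predict sets of those productions are pairwise disjoint, where PREDICT(N → α) = (FIRST(α) \ {ε}) ∪ (FOLLOW(N) if α ⇒* ε).

For D:
  PREDICT(D → a D b) = { 'a' }
  PREDICT(D → n) = { 'n' }

All predict sets are disjoint. The grammar IS LL(1).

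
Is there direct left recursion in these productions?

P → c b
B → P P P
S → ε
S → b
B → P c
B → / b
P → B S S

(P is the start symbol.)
Direct left recursion occurs when N → N α for some non-terminal N (the right-hand side begins with the left-hand side itself).

P → c b: starts with c
B → P P P: starts with P
S → ε: starts with ε
S → b: starts with b
B → P c: starts with P
B → / b: starts with '/'
P → B S S: starts with B

No direct left recursion found.

Answer: No direct left recursion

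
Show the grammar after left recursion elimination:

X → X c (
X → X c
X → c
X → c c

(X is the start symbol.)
X is directly left-recursive. The standard transformation for
  A → A α₁ | ... | A α_m | β₁ | ... | β_n
is
  A  → β₁ A' | ... | β_n A'
  A' → α₁ A' | ... | α_m A' | ε

X → c becomes X → c X'
X → c c becomes X → c c X'
X → X c ( becomes X' → c ( X'
X → X c becomes X' → c X'
Add X' → ε

Resulting grammar:
X → c X'
X → c c X'
X' → c ( X'
X' → c X'
X' → ε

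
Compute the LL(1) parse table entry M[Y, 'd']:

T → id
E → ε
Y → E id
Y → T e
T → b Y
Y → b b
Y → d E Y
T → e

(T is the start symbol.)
Y → d E Y

To find M[Y, 'd'], we find productions for Y where 'd' is in the predict set (PREDICT(N → α) = (FIRST(α) \ {ε}) ∪ (FOLLOW(N) if α ⇒* ε)).

Relevant sets:
  FIRST(E) = { ε }
  FIRST(T) = { 'b', 'e', 'id' }

Y → E id: PREDICT = { 'id' }
Y → T e: PREDICT = { 'b', 'e', 'id' }
Y → b b: PREDICT = { 'b' }
Y → d E Y: PREDICT = { 'd' }
  'd' is in predict set, so this production goes in M[Y, 'd']

M[Y, 'd'] = Y → d E Y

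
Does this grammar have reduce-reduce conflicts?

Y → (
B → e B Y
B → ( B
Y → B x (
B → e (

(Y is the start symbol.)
No reduce-reduce conflicts

A reduce-reduce conflict occurs when an LR(0) state has two complete items [A → α .] and [B → β .] — both call for a reduction, and with no lookahead the parser cannot choose between them.

Augment with Y' → Y and build the canonical LR(0) collection (I0 = CLOSURE({[Y' → . Y]}), then GOTO on every symbol after a dot until no new states appear). It has 12 states:
  I0: { [B → . ( B], [B → . e (], [B → . e B Y], [Y → . (], [Y → . B x (], [Y' → . Y] }  — shift
  I1: { [B → ( . B], [B → . ( B], [B → . e (], [B → . e B Y], [Y → ( .] }  — shift, reduce
  I2: { [Y → B . x (] }  — shift
  I3: { [Y' → Y .] }  — accept
  I4: { [B → . ( B], [B → . e (], [B → . e B Y], [B → e . (], [B → e . B Y] }  — shift
  I5: { [B → ( . B], [B → . ( B], [B → . e (], [B → . e B Y], [B → e ( .] }  — shift, reduce
  I6: { [B → . ( B], [B → . e (], [B → . e B Y], [B → e B . Y], [Y → . (], [Y → . B x (] }  — shift
  I7: { [B → e B Y .] }  — reduce
  I8: { [B → ( . B], [B → . ( B], [B → . e (], [B → . e B Y] }  — shift
  I9: { [B → ( B .] }  — reduce
  I10: { [Y → B x . (] }  — shift
  I11: { [Y → B x ( .] }  — reduce

No state contains more than one complete item.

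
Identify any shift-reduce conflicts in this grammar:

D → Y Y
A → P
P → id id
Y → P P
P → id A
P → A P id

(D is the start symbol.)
Augment with D' → D and build the canonical LR(0) collection (I0 = CLOSURE({[D' → . D]}), then GOTO on every symbol after a dot until no new states appear). It has 13 states:
  I0: { [A → . P], [D → . Y Y], [D' → . D], [P → . A P id], [P → . id A], [P → . id id], [Y → . P P] }  — shift
  I1: { [A → . P], [P → . A P id], [P → . id A], [P → . id id], [P → A . P id] }  — shift
  I2: { [D' → D .] }  — accept
  I3: { [A → . P], [A → P .], [P → . A P id], [P → . id A], [P → . id id], [Y → P . P] }  — shift, reduce
  I4: { [A → . P], [D → Y . Y], [P → . A P id], [P → . id A], [P → . id id], [Y → . P P] }  — shift
  I5: { [A → . P], [P → . A P id], [P → . id A], [P → . id id], [P → id . A], [P → id . id] }  — shift
  I6: { [A → . P], [P → . A P id], [P → . id A], [P → . id id], [P → A . P id], [P → id A .] }  — shift, reduce
  I7: { [A → P .] }  — reduce
  I8: { [A → . P], [P → . A P id], [P → . id A], [P → . id id], [P → id . A], [P → id . id], [P → id id .] }  — shift, reduce
  I9: { [A → P .], [P → A P . id] }  — shift, reduce
  I10: { [P → A P id .] }  — reduce
  I11: { [D → Y Y .] }  — reduce
  I12: { [A → P .], [Y → P P .] }  — 2 reduces

I3 contains reduce item [A → P .] and shift items [P → . id A], [P → . id id] — shift-reduce conflict.
I6 contains reduce item [P → id A .] and shift items [P → . id A], [P → . id id] — shift-reduce conflict.
I8 contains reduce item [P → id id .] and shift items [P → . id A], [P → . id id], [P → id . id] — shift-reduce conflict.
I9 contains reduce item [A → P .] and shift item [P → A P . id] — shift-reduce conflict.

Answer: Yes — I3: [A → P .] vs [P → . id A]; I6: [P → id A .] vs [P → . id A]; I8: [P → id id .] vs [P → . id A]; I9: [A → P .] vs [P → A P . id]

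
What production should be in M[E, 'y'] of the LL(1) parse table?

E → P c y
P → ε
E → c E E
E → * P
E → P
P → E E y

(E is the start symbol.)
To find M[E, 'y'], we find productions for E where 'y' is in the predict set (PREDICT(N → α) = (FIRST(α) \ {ε}) ∪ (FOLLOW(N) if α ⇒* ε)).

Relevant sets:
  FIRST(P) = { '*', 'c', 'y', ε }
  FOLLOW(E) = { $, '*', 'c', 'y' }

E → P c y: PREDICT = { '*', 'c', 'y' }
  'y' is in predict set, so this production goes in M[E, 'y']
E → c E E: PREDICT = { 'c' }
E → * P: PREDICT = { '*' }
E → P: PREDICT = { $, '*', 'c', 'y' }
  'y' is in predict set, so this production goes in M[E, 'y']

M[E, 'y'] = E → P c y, E → P  (a multiply-defined cell — the grammar is not LL(1))

Answer: E → P c y, E → P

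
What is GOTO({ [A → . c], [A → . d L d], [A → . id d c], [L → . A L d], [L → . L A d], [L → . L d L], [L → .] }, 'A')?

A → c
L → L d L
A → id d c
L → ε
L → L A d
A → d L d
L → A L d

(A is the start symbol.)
GOTO(I, 'A') = CLOSURE({ [A → αX.β] : [A → α.Xβ] ∈ I, X = 'A' })

Items with dot before 'A', with the dot advanced:
  [L → . A L d] → [L → A . L d]
Closure of the advanced items:
  [L → A . L d] has the dot before L: add [L → . L d L], [L → .], [L → . L A d], [L → . A L d]
  [L → . A L d] has the dot before A: add [A → . c], [A → . id d c], [A → . d L d]

GOTO = { [A → . c], [A → . d L d], [A → . id d c], [L → . A L d], [L → . L A d], [L → . L d L], [L → .], [L → A . L d] }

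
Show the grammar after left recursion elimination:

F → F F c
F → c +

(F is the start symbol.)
F is directly left-recursive. The standard transformation for
  A → A α₁ | ... | A α_m | β₁ | ... | β_n
is
  A  → β₁ A' | ... | β_n A'
  A' → α₁ A' | ... | α_m A' | ε

F → c + becomes F → c + F'
F → F F c becomes F' → F c F'
Add F' → ε

Resulting grammar:
F → c + F'
F' → F c F'
F' → ε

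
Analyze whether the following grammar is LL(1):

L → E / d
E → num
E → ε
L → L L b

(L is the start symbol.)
No. Predict set conflict for L: { '/', 'num' }

Relevant sets:
  FIRST(E) = { 'num', ε }
  FIRST(L) = { '/', 'num' }
  FOLLOW(E) = { '/' }

For L:
  PREDICT(L → E '/' d) = { '/', 'num' }
  PREDICT(L → L L b) = { '/', 'num' }
For E:
  PREDICT(E → num) = { 'num' }
  PREDICT(E → ε) = { '/' }

Conflict found: Predict set conflict for L: { '/', 'num' }
The grammar is NOT LL(1).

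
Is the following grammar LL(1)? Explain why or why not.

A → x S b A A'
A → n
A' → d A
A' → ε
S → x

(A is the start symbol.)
A grammar is LL(1) if for each non-terminal N with multiple productions, the predict sets of those productions are pairwise disjoint, where PREDICT(N → α) = (FIRST(α) \ {ε}) ∪ (FOLLOW(N) if α ⇒* ε).

Relevant sets:
  FOLLOW(A') = { $, 'd' }

For A:
  PREDICT(A → x S b A A') = { 'x' }
  PREDICT(A → n) = { 'n' }
For A':
  PREDICT(A' → d A) = { 'd' }
  PREDICT(A' → ε) = { $, 'd' }
S has a single production, so nothing to check there.

Conflict found: Predict set conflict for A': { 'd' }
The grammar is NOT LL(1).

Answer: No. Predict set conflict for A': { 'd' }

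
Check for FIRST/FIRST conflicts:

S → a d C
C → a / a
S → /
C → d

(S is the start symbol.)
Productions for S:
  S → a d C: FIRST = { 'a' }
  S → /: FIRST = { '/' }
Productions for C:
  C → a / a: FIRST = { 'a' }
  C → d: FIRST = { 'd' }

All alternatives of each non-terminal have pairwise disjoint FIRST sets.

Answer: No FIRST/FIRST conflicts.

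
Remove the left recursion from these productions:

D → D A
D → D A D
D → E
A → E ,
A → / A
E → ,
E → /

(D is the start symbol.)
D is directly left-recursive. The standard transformation for
  A → A α₁ | ... | A α_m | β₁ | ... | β_n
is
  A  → β₁ A' | ... | β_n A'
  A' → α₁ A' | ... | α_m A' | ε

D → E becomes D → E D'
D → D A becomes D' → A D'
D → D A D becomes D' → A D D'
Add D' → ε

Productions for other non-terminals are unchanged:
  A → E ,
  A → / A
  E → ,
  E → /

Resulting grammar:
D → E D'
D' → A D'
D' → A D D'
D' → ε
A → E ,
A → / A
E → ,
E → /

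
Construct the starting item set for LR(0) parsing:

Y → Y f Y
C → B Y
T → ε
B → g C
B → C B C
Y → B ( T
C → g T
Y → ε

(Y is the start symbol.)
{ [B → . C B C], [B → . g C], [C → . B Y], [C → . g T], [Y → . B ( T], [Y → . Y f Y], [Y → .], [Y' → . Y] }

First, augment the grammar with Y' → Y
I₀ = CLOSURE({ [Y' → . Y] }):
  [Y' → . Y] has the dot before Y: add [Y → . Y f Y], [Y → . B ( T], [Y → .]
  [Y → . B ( T] has the dot before B: add [B → . g C], [B → . C B C]
  [B → . C B C] has the dot before C: add [C → . B Y], [C → . g T]
No further items can be added.

I₀ = { [B → . C B C], [B → . g C], [C → . B Y], [C → . g T], [Y → . B ( T], [Y → . Y f Y], [Y → .], [Y' → . Y] }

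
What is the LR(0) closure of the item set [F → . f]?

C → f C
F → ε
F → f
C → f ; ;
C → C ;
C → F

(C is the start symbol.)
{ [F → . f] }

To compute CLOSURE, for each item [A → α.Bβ] where B is a non-terminal, add [B → .γ] for all productions B → γ; repeat for the newly added items until nothing changes.

Start with: [F → . f]
The dot precedes the terminal f, so nothing is added.

CLOSURE = { [F → . f] }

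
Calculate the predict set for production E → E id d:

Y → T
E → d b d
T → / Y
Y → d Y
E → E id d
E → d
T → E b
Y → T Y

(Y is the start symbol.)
PREDICT(E → E id d) = (FIRST(RHS) \ {ε}) ∪ (FOLLOW(E) if ε ∈ FIRST(RHS), i.e. RHS ⇒* ε)
FIRST(E) = { 'd' }
FIRST(E id d) = { 'd' }
ε ∉ FIRST(E id d), so FOLLOW(E) is not added.
PREDICT(E → E id d) = { 'd' }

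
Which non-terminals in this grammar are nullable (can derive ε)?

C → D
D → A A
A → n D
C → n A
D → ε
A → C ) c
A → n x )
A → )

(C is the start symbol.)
{ 'C', 'D' }

ε-productions: D → ε
So D is immediately nullable.
C → D: every symbol on the right is nullable, so C is nullable too.
No further non-terminal can be added: every production for the remaining non-terminals contains a terminal or a non-nullable non-terminal.
Nullable = { 'C', 'D' }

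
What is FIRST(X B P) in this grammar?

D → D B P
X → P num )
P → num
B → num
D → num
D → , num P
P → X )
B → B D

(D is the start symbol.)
{ 'num' }

FIRST sets of the non-terminals involved (from the grammar, by fixed-point iteration):
  FIRST(X) = { 'num' }

To compute FIRST(X B P), process the symbols left to right:
Symbol X is a non-terminal. Add FIRST(X) \ {ε} = { 'num' }
X is not nullable (ε ∉ FIRST(X)), so stop here.
FIRST(X B P) = { 'num' }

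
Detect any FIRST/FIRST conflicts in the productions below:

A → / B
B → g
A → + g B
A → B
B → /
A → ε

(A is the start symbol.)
A FIRST/FIRST conflict occurs when two productions N → α and N → β for the same non-terminal have FIRST(α) ∩ FIRST(β) ≠ ∅ (with ε ∈ FIRST of a nullable right-hand side, so two nullable alternatives also conflict).

FIRST sets of the non-terminals at (or reachable through a nullable prefix from) the front of some alternative:
  FIRST(B) = { '/', 'g' }

Productions for A:
  A → / B: FIRST = { '/' }
  A → + g B: FIRST = { '+' }
  A → B: FIRST = { '/', 'g' }
  A → ε: FIRST = { ε }
Productions for B:
  B → g: FIRST = { 'g' }
  B → /: FIRST = { '/' }

Conflict for A: A → / B and A → B
  Overlap: { '/' }

Answer: Yes. A → '/' B / A → B on { '/' }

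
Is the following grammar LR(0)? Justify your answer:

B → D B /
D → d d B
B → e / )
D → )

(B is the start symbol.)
Yes, the grammar is LR(0)

A grammar is LR(0) if no state in the canonical LR(0) collection has:
  - both a shift item (dot before a terminal) and a complete item (shift-reduce conflict), or
  - two or more complete items (reduce-reduce conflict; the accept item [B' → B .] counts as a complete item here).

Augment with B' → B and build the canonical LR(0) collection (I0 = CLOSURE({[B' → . B]}), then GOTO on every symbol after a dot until no new states appear). It has 12 states:
  I0: { [B → . D B /], [B → . e / )], [B' → . B], [D → . )], [D → . d d B] }  — shift
  I1: { [D → ) .] }  — reduce
  I2: { [B' → B .] }  — accept
  I3: { [B → . D B /], [B → . e / )], [B → D . B /], [D → . )], [D → . d d B] }  — shift
  I4: { [D → d . d B] }  — shift
  I5: { [B → e . / )] }  — shift
  I6: { [B → e / . )] }  — shift
  I7: { [B → e / ) .] }  — reduce
  I8: { [B → . D B /], [B → . e / )], [D → . )], [D → . d d B], [D → d d . B] }  — shift
  I9: { [D → d d B .] }  — reduce
  I10: { [B → D B . /] }  — shift
  I11: { [B → D B / .] }  — reduce

Every state is either a pure shift/goto state or contains exactly one complete item and nothing to shift — no conflicts. The grammar is LR(0).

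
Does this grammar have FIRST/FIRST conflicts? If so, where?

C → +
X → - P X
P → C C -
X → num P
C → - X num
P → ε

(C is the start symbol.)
No FIRST/FIRST conflicts.

A FIRST/FIRST conflict occurs when two productions N → α and N → β for the same non-terminal have FIRST(α) ∩ FIRST(β) ≠ ∅ (with ε ∈ FIRST of a nullable right-hand side, so two nullable alternatives also conflict).

FIRST sets of the non-terminals at (or reachable through a nullable prefix from) the front of some alternative:
  FIRST(C) = { '+', '-' }

Productions for C:
  C → +: FIRST = { '+' }
  C → - X num: FIRST = { '-' }
Productions for X:
  X → - P X: FIRST = { '-' }
  X → num P: FIRST = { 'num' }
Productions for P:
  P → C C -: FIRST = { '+', '-' }
  P → ε: FIRST = { ε }

All alternatives of each non-terminal have pairwise disjoint FIRST sets.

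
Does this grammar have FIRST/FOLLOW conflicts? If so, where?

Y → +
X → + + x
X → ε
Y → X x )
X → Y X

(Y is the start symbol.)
A FIRST/FOLLOW conflict occurs when a non-terminal N has a nullable alternative N → β (β ⇒* ε) and another alternative N → α with FIRST(α) ∩ FOLLOW(N) ≠ ∅: on such a lookahead the parser cannot decide between expanding α and letting N vanish via β.

Nullable non-terminals: X.
FIRST sets used below: FIRST(Y) = { '+', 'x' }

X: nullable alternative(s) X → ε; FOLLOW(X) = { 'x' }
  X → + + x: FIRST \ {ε} = { '+' } — disjoint from FOLLOW(X)
  X → ε: FIRST \ {ε} = { } — this is the only nullable alternative, skip
  X → Y X: FIRST \ {ε} = { '+', 'x' } — overlaps FOLLOW(X) on { 'x' }: CONFLICT

Y has no nullable alternative, so no FIRST/FOLLOW check is needed there.

So the grammar has 1 FIRST/FOLLOW conflict (marked CONFLICT above).

Answer: Yes. X → Y X with FOLLOW(X) on { 'x' }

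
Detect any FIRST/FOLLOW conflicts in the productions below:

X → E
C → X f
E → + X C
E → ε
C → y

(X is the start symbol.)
Yes. E → '+' X C with FOLLOW(E) on { '+' }

A FIRST/FOLLOW conflict occurs when a non-terminal N has a nullable alternative N → β (β ⇒* ε) and another alternative N → α with FIRST(α) ∩ FOLLOW(N) ≠ ∅: on such a lookahead the parser cannot decide between expanding α and letting N vanish via β.

Nullable non-terminals: E, X.

E: nullable alternative(s) E → ε; FOLLOW(E) = { $, '+', 'f', 'y' }
  E → + X C: FIRST \ {ε} = { '+' } — overlaps FOLLOW(E) on { '+' }: CONFLICT
  E → ε: FIRST \ {ε} = { } — this is the only nullable alternative, skip
X has a nullable alternative but only one production, so nothing to check.

C has no nullable alternative, so no FIRST/FOLLOW check is needed there.

So the grammar has 1 FIRST/FOLLOW conflict (marked CONFLICT above).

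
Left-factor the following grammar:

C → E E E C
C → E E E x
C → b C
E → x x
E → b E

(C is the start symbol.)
C → E E E C'
C' → C
C' → x
C → b C
E → x x
E → b E

Left-factoring transforms A → αβ₁ | αβ₂ into A → αA' and A' → β₁ | β₂
(α is the longest common prefix among the alternatives). Repeat until
no nonterminal has two alternatives with a common prefix.

Round 1: C has alternatives sharing prefix 'E E E'. Introduce C': C → E E E C'
  Add: C' → C
  Add: C' → x

No remaining common prefixes — done.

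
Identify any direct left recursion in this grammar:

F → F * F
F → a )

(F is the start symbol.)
Direct left recursion occurs when N → N α for some non-terminal N (the right-hand side begins with the left-hand side itself).

F → F * F: LEFT RECURSIVE (starts with F)
F → a ): starts with a

The grammar has direct left recursion on: F.

Answer: Yes, F is left-recursive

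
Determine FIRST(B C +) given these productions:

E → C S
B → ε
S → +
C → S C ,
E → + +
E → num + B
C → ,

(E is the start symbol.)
FIRST sets of the non-terminals involved (from the grammar, by fixed-point iteration):
  FIRST(B) = { ε }
  FIRST(C) = { '+', ',' }

To compute FIRST(B C +), process the symbols left to right:
Symbol B is a non-terminal. Add FIRST(B) \ {ε} = { }
B is nullable (ε ∈ FIRST(B)), continue to the next symbol.
Symbol C is a non-terminal. Add FIRST(C) \ {ε} = { '+', ',' }
C is not nullable (ε ∉ FIRST(C)), so stop here.
FIRST(B C +) = { '+', ',' }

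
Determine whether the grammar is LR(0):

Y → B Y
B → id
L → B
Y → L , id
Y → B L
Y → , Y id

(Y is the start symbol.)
No. Shift-reduce conflict between [L → B .] and [B → . id]

A grammar is LR(0) if no state in the canonical LR(0) collection has:
  - both a shift item (dot before a terminal) and a complete item (shift-reduce conflict), or
  - two or more complete items (reduce-reduce conflict; the accept item [Y' → Y .] counts as a complete item here).

Augment with Y' → Y and build the canonical LR(0) collection (I0 = CLOSURE({[Y' → . Y]}), then GOTO on every symbol after a dot until no new states appear). It has 12 states:
  I0: { [B → . id], [L → . B], [Y → . , Y id], [Y → . B L], [Y → . B Y], [Y → . L , id], [Y' → . Y] }  — shift
  I1: { [B → . id], [L → . B], [Y → , . Y id], [Y → . , Y id], [Y → . B L], [Y → . B Y], [Y → . L , id] }  — shift
  I2: { [B → . id], [L → . B], [L → B .], [Y → . , Y id], [Y → . B L], [Y → . B Y], [Y → . L , id], [Y → B . L], [Y → B . Y] }  — shift, reduce
  I3: { [Y → L . , id] }  — shift
  I4: { [Y' → Y .] }  — accept
  I5: { [B → id .] }  — reduce
  I6: { [Y → L , . id] }  — shift
  I7: { [Y → L , id .] }  — reduce
  I8: { [Y → B L .], [Y → L . , id] }  — shift, reduce
  I9: { [Y → B Y .] }  — reduce
  I10: { [Y → , Y . id] }  — shift
  I11: { [Y → , Y id .] }  — reduce

Conflict in state I2:
  Shift-reduce conflict between [L → B .] and [B → . id]
So the grammar is NOT LR(0).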